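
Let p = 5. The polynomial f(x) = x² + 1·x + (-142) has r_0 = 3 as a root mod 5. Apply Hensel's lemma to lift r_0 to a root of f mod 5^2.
r_1 = 18 (mod 25)

Hensel: r_{i+1} = r_i − f(r_i)·(f′(r_i))^{-1} mod 5^{i+2}, f′(x) = 2x + 1. Iterate:
  r_0 = 3 (mod 5)
  r_1 = 18 (mod 25)
Final: r = 18 satisfies f(r) ≡ 0 mod 5^2.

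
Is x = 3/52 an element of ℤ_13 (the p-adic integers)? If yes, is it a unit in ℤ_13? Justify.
x ∉ ℤ_13 (v_13(x) = -1 < 0)

ℤ_13 = {x ∈ ℚ_13 : v_13(x) ≥ 0} and ℤ_13^× = {x ∈ ℤ_13 : v_13(x) = 0}. Here v_13(3/52) = v_13(num) − v_13(den) = -1; compare against these criteria.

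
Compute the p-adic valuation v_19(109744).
v_19(109744) = 3

v_19(n) is the largest exponent k such that 19^k divides n. Factor out: 109744 = 19^3 · 16. (Sign doesn't affect v_p.) So v_19(109744) = 3.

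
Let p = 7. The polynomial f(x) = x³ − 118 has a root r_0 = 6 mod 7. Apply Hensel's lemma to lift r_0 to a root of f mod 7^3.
r_2 = 202 (mod 343)

Hensel: r_{i+1} = r_i − f(r_i)/f′(r_i) mod 7^{i+2}, where f′(x) = 3x². Iterate:
  r_0 = 6 (mod 7)
  r_1 = 6 (mod 49)
  r_2 = 202 (mod 343)
Final: r = 202 with f(r) ≡ 0 mod 7^3.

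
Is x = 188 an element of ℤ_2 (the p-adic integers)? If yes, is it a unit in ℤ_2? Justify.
x ∈ ℤ_2 but not a unit; v_2(x) = 2 > 0

ℤ_2 = {x ∈ ℚ_2 : v_2(x) ≥ 0} and ℤ_2^× = {x ∈ ℤ_2 : v_2(x) = 0}. Here v_2(188) = v_2(num) − v_2(den) = 2; compare against these criteria.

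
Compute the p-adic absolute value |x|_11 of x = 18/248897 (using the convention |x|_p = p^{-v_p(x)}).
|18/248897|_11 = 14641

Step 1 — compute v_11(x) by factoring powers of 11 out of the numerator and denominator: v_11(18/248897) = -4. Step 2 — apply |x|_p = p^{-v_p(x)} = 11^{4} = 14641.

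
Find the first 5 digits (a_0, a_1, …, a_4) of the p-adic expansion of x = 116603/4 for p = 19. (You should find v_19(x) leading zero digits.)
(a_0, …, a_4) = (0, 0, 0, 9, 14)

v_19(116603/4) = 3, so a_0 = ... = a_2 = 0. Factor out: x = 19^3 · u with u = 17/4 a unit in ℤ_19. Expand u iteratively via a_{v+i} = u_i mod 19, u_{i+1} = (u_i − a_{v+i})/19:
  u_0 = 17/4;  a_3 = 9;  u_1 = (u_0 − 9)/19 = -1/4
  u_1 = -1/4;  a_4 = 14;  u_2 = (u_1 − 14)/19 = -3/4
Digits: (0, 0, 0, 9, 14).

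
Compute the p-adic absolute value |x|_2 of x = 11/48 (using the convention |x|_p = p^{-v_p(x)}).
|11/48|_2 = 16

Step 1 — compute v_2(x) by factoring powers of 2 out of the numerator and denominator: v_2(11/48) = -4. Step 2 — apply |x|_p = p^{-v_p(x)} = 2^{4} = 16.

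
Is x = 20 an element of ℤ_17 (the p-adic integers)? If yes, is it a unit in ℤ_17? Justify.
x ∈ ℤ_17^× (unit); v_17(x) = 0

ℤ_17 = {x ∈ ℚ_17 : v_17(x) ≥ 0} and ℤ_17^× = {x ∈ ℤ_17 : v_17(x) = 0}. Here v_17(20) = v_17(num) − v_17(den) = 0; compare against these criteria.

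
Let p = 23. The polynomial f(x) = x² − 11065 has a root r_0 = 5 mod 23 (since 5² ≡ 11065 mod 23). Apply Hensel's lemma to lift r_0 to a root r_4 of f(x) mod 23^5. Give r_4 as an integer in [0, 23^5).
r_4 = 2310194 (mod 6436343)

Hensel's recurrence: r_{i+1} = r_i − f(r_i)·(f′(r_i))^{-1} mod 23^{i+2}, with f′(x) = 2x. Iterate:
  r_0 = 5 (mod 23)
  r_1 = 51 (mod 529)
  r_2 = 10631 (mod 12167)
  r_3 = 71466 (mod 279841)
  r_4 = 2310194 (mod 6436343)
Final: r_4 = 2310194, and one checks f(r_4) ≡ 0 mod 23^5.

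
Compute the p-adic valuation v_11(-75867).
v_11(-75867) = 3

v_11(n) is the largest exponent k such that 11^k divides n. Factor out: -75867 = -11^3 · 57. (Sign doesn't affect v_p.) So v_11(-75867) = 3.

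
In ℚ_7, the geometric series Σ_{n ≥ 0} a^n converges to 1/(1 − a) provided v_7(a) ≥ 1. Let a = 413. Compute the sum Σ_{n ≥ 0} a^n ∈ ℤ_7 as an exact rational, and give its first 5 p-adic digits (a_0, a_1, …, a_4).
Σ a^n = 1/(1 − a) = -1/412;  first 5 digits = (1, 3, 3, 0, 1)

v_7(a) = 1 ≥ 1, so the series converges in ℤ_7 to 1/(1 − a) = 1/(1 − 413) = -1/412. Expand this rational in ℤ_7: compute digits iteratively via d_i = x_i mod 7, x_{i+1} = (x_i − d_i)/7. The first 5 digits are (1, 3, 3, 0, 1).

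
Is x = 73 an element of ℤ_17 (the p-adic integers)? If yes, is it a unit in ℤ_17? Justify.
x ∈ ℤ_17^× (unit); v_17(x) = 0

ℤ_17 = {x ∈ ℚ_17 : v_17(x) ≥ 0} and ℤ_17^× = {x ∈ ℤ_17 : v_17(x) = 0}. Here v_17(73) = v_17(num) − v_17(den) = 0; compare against these criteria.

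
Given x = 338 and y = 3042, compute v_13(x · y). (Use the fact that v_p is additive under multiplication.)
v_13(1028196) = 4

v_p(x) = 2 (factor: 338 = 13^2 · 2); v_p(y) = 2 (factor: 3042 = 13^2 · 18). Additivity: v_p(xy) = v_p(x) + v_p(y) = 2 + 2 = 4. (Direct check: xy = 1028196 = 13^4 · (36).)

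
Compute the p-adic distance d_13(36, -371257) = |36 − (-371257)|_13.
d_13(36, -371257) = 1/371293

Step 1 — x − y = 36 − (-371257) = 371293. Step 2 — v_13(371293) = 5 (factor: 371293 = (13^5 · 1); the sign does not affect v_p). Step 3 — |x − y|_13 = 13^{-5} = 1/371293.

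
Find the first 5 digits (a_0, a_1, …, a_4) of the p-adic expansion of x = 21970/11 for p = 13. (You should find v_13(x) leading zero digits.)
(a_0, …, a_4) = (0, 0, 0, 8, 3)

v_13(21970/11) = 3, so a_0 = ... = a_2 = 0. Factor out: x = 13^3 · u with u = 10/11 a unit in ℤ_13. Expand u iteratively via a_{v+i} = u_i mod 13, u_{i+1} = (u_i − a_{v+i})/13:
  u_0 = 10/11;  a_3 = 8;  u_1 = (u_0 − 8)/13 = -6/11
  u_1 = -6/11;  a_4 = 3;  u_2 = (u_1 − 3)/13 = -3/11
Digits: (0, 0, 0, 8, 3).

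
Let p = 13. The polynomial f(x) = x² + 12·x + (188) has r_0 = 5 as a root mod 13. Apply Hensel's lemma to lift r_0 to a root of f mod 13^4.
r_3 = 4256 (mod 28561)

Hensel: r_{i+1} = r_i − f(r_i)·(f′(r_i))^{-1} mod 13^{i+2}, f′(x) = 2x + 12. Iterate:
  r_0 = 5 (mod 13)
  r_1 = 31 (mod 169)
  r_2 = 2059 (mod 2197)
  r_3 = 4256 (mod 28561)
Final: r = 4256 satisfies f(r) ≡ 0 mod 13^4.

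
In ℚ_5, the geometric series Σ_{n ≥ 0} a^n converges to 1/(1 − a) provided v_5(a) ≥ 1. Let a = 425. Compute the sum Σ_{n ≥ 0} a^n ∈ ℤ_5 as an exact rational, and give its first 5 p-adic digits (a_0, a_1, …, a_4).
Σ a^n = 1/(1 − a) = -1/424;  first 5 digits = (1, 0, 2, 3, 4)

v_5(a) = 2 ≥ 1, so the series converges in ℤ_5 to 1/(1 − a) = 1/(1 − 425) = -1/424. Expand this rational in ℤ_5: compute digits iteratively via d_i = x_i mod 5, x_{i+1} = (x_i − d_i)/5. The first 5 digits are (1, 0, 2, 3, 4).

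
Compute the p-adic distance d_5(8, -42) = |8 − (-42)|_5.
d_5(8, -42) = 1/25

Step 1 — x − y = 8 − (-42) = 50. Step 2 — v_5(50) = 2 (factor: 50 = (5^2 · 2); the sign does not affect v_p). Step 3 — |x − y|_5 = 5^{-2} = 1/25.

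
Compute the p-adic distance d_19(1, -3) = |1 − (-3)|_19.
d_19(1, -3) = 1

Step 1 — x − y = 1 − (-3) = 4. Step 2 — v_19(4) = 0 (factor: 4 = (19^0 · 4); the sign does not affect v_p). Step 3 — |x − y|_19 = 19^{0} = 1.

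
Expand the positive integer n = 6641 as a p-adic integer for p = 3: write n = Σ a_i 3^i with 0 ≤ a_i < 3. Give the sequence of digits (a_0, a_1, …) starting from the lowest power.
(a_0, a_1, …) = (2, 2, 2, 2, 0, 0, 0, 0, 1)

Repeated division by 3 gives the digits low-to-high: 6641 = 2 + 2·3^1 + 2·3^2 + 2·3^3 + 1·3^8. Digit sequence: (2, 2, 2, 2, 0, 0, 0, 0, 1).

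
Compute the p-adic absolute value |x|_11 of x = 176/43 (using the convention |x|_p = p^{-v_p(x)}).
|176/43|_11 = 1/11

Step 1 — compute v_11(x) by factoring powers of 11 out of the numerator and denominator: v_11(176/43) = 1. Step 2 — apply |x|_p = p^{-v_p(x)} = 11^{-1} = 1/11.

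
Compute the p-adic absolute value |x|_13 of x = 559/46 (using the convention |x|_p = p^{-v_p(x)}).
|559/46|_13 = 1/13

Step 1 — compute v_13(x) by factoring powers of 13 out of the numerator and denominator: v_13(559/46) = 1. Step 2 — apply |x|_p = p^{-v_p(x)} = 13^{-1} = 1/13.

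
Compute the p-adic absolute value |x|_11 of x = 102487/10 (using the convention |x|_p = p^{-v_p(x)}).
|102487/10|_11 = 1/14641

Step 1 — compute v_11(x) by factoring powers of 11 out of the numerator and denominator: v_11(102487/10) = 4. Step 2 — apply |x|_p = p^{-v_p(x)} = 11^{-4} = 1/14641.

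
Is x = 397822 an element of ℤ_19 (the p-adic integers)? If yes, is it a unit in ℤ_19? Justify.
x ∈ ℤ_19 but not a unit; v_19(x) = 3 > 0

ℤ_19 = {x ∈ ℚ_19 : v_19(x) ≥ 0} and ℤ_19^× = {x ∈ ℤ_19 : v_19(x) = 0}. Here v_19(397822) = v_19(num) − v_19(den) = 3; compare against these criteria.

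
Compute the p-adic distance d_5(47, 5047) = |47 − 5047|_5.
d_5(47, 5047) = 1/625

Step 1 — x − y = 47 − 5047 = -5000. Step 2 — v_5(-5000) = 4 (factor: -5000 = −(5^4 · 8); the sign does not affect v_p). Step 3 — |x − y|_5 = 5^{-4} = 1/625.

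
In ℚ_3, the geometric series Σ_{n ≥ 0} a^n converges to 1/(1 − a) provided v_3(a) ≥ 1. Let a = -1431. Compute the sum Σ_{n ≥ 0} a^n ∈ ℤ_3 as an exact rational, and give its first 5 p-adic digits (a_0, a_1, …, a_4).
Σ a^n = 1/(1 − a) = 1/1432;  first 5 digits = (1, 0, 0, 1, 0)

v_3(a) = 3 ≥ 1, so the series converges in ℤ_3 to 1/(1 − a) = 1/(1 − (-1431)) = 1/1432. Expand this rational in ℤ_3: compute digits iteratively via d_i = x_i mod 3, x_{i+1} = (x_i − d_i)/3. The first 5 digits are (1, 0, 0, 1, 0).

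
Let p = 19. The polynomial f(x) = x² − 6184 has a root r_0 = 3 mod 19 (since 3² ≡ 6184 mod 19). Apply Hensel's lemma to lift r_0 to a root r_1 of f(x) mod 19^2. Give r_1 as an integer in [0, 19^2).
r_1 = 250 (mod 361)

Hensel's recurrence: r_{i+1} = r_i − f(r_i)·(f′(r_i))^{-1} mod 19^{i+2}, with f′(x) = 2x. Iterate:
  r_0 = 3 (mod 19)
  r_1 = 250 (mod 361)
Final: r_1 = 250, and one checks f(r_1) ≡ 0 mod 19^2.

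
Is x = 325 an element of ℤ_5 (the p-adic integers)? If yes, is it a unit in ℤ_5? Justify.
x ∈ ℤ_5 but not a unit; v_5(x) = 2 > 0

ℤ_5 = {x ∈ ℚ_5 : v_5(x) ≥ 0} and ℤ_5^× = {x ∈ ℤ_5 : v_5(x) = 0}. Here v_5(325) = v_5(num) − v_5(den) = 2; compare against these criteria.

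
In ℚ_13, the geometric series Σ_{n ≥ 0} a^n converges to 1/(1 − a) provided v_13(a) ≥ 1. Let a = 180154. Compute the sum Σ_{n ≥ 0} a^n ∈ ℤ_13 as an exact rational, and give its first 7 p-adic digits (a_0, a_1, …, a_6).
Σ a^n = 1/(1 − a) = -1/180153;  first 7 digits = (1, 0, 0, 4, 6, 0, 3)

v_13(a) = 3 ≥ 1, so the series converges in ℤ_13 to 1/(1 − a) = 1/(1 − 180154) = -1/180153. Expand this rational in ℤ_13: compute digits iteratively via d_i = x_i mod 13, x_{i+1} = (x_i − d_i)/13. The first 7 digits are (1, 0, 0, 4, 6, 0, 3).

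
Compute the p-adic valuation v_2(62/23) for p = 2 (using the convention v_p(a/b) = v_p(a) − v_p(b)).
v_2(62/23) = 1

Factor powers of 2 from the numerator and denominator of the reduced fraction: 62 = 2^1 · 31 and 23 = 2^0 · 23. Apply v_p(a/b) = v_p(a) − v_p(b): v_2(62/23) = 1 − 0 = 1.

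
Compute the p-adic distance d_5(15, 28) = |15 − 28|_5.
d_5(15, 28) = 1

Step 1 — x − y = 15 − 28 = -13. Step 2 — v_5(-13) = 0 (factor: -13 = −(5^0 · 13); the sign does not affect v_p). Step 3 — |x − y|_5 = 5^{0} = 1.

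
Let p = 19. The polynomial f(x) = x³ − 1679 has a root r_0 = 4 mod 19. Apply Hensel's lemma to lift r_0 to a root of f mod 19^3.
r_2 = 3234 (mod 6859)

Hensel: r_{i+1} = r_i − f(r_i)/f′(r_i) mod 19^{i+2}, where f′(x) = 3x². Iterate:
  r_0 = 4 (mod 19)
  r_1 = 346 (mod 361)
  r_2 = 3234 (mod 6859)
Final: r = 3234 with f(r) ≡ 0 mod 19^3.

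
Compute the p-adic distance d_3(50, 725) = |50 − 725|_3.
d_3(50, 725) = 1/27

Step 1 — x − y = 50 − 725 = -675. Step 2 — v_3(-675) = 3 (factor: -675 = −(3^3 · 25); the sign does not affect v_p). Step 3 — |x − y|_3 = 3^{-3} = 1/27.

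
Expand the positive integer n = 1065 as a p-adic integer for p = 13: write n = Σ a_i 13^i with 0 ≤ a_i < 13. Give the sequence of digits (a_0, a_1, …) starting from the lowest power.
(a_0, a_1, …) = (12, 3, 6)

Repeated division by 13 gives the digits low-to-high: 1065 = 12 + 3·13^1 + 6·13^2. Digit sequence: (12, 3, 6).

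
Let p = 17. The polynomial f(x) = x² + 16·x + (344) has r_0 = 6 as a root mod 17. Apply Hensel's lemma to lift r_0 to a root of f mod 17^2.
r_1 = 278 (mod 289)

Hensel: r_{i+1} = r_i − f(r_i)·(f′(r_i))^{-1} mod 17^{i+2}, f′(x) = 2x + 16. Iterate:
  r_0 = 6 (mod 17)
  r_1 = 278 (mod 289)
Final: r = 278 satisfies f(r) ≡ 0 mod 17^2.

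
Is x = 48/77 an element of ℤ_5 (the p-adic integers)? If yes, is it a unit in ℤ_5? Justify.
x ∈ ℤ_5^× (unit); v_5(x) = 0

ℤ_5 = {x ∈ ℚ_5 : v_5(x) ≥ 0} and ℤ_5^× = {x ∈ ℤ_5 : v_5(x) = 0}. Here v_5(48/77) = v_5(num) − v_5(den) = 0; compare against these criteria.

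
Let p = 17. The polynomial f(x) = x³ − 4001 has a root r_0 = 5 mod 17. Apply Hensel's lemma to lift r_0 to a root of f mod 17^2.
r_1 = 22 (mod 289)

Hensel: r_{i+1} = r_i − f(r_i)/f′(r_i) mod 17^{i+2}, where f′(x) = 3x². Iterate:
  r_0 = 5 (mod 17)
  r_1 = 22 (mod 289)
Final: r = 22 with f(r) ≡ 0 mod 17^2.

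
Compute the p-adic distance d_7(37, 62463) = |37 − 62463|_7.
d_7(37, 62463) = 1/2401

Step 1 — x − y = 37 − 62463 = -62426. Step 2 — v_7(-62426) = 4 (factor: -62426 = −(7^4 · 26); the sign does not affect v_p). Step 3 — |x − y|_7 = 7^{-4} = 1/2401.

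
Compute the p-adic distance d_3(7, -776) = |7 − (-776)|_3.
d_3(7, -776) = 1/27

Step 1 — x − y = 7 − (-776) = 783. Step 2 — v_3(783) = 3 (factor: 783 = (3^3 · 29); the sign does not affect v_p). Step 3 — |x − y|_3 = 3^{-3} = 1/27.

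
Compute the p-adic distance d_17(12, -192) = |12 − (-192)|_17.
d_17(12, -192) = 1/17

Step 1 — x − y = 12 − (-192) = 204. Step 2 — v_17(204) = 1 (factor: 204 = (17^1 · 12); the sign does not affect v_p). Step 3 — |x − y|_17 = 17^{-1} = 1/17.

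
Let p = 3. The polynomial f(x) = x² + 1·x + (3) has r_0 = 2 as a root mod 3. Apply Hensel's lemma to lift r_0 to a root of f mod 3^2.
r_1 = 2 (mod 9)

Hensel: r_{i+1} = r_i − f(r_i)·(f′(r_i))^{-1} mod 3^{i+2}, f′(x) = 2x + 1. Iterate:
  r_0 = 2 (mod 3)
  r_1 = 2 (mod 9)
Final: r = 2 satisfies f(r) ≡ 0 mod 3^2.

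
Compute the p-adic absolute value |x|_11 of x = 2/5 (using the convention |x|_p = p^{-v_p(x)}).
|2/5|_11 = 1

Step 1 — compute v_11(x) by factoring powers of 11 out of the numerator and denominator: v_11(2/5) = 0. Step 2 — apply |x|_p = p^{-v_p(x)} = 11^{0} = 1.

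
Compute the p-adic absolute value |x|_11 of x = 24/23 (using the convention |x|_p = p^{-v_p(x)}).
|24/23|_11 = 1

Step 1 — compute v_11(x) by factoring powers of 11 out of the numerator and denominator: v_11(24/23) = 0. Step 2 — apply |x|_p = p^{-v_p(x)} = 11^{0} = 1.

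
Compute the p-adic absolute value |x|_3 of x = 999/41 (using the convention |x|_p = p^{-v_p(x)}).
|999/41|_3 = 1/27

Step 1 — compute v_3(x) by factoring powers of 3 out of the numerator and denominator: v_3(999/41) = 3. Step 2 — apply |x|_p = p^{-v_p(x)} = 3^{-3} = 1/27.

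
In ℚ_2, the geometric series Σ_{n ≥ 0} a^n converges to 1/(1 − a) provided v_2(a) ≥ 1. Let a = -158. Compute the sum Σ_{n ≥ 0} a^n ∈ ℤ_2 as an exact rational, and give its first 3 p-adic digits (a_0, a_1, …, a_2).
Σ a^n = 1/(1 − a) = 1/159;  first 3 digits = (1, 1, 1)

v_2(a) = 1 ≥ 1, so the series converges in ℤ_2 to 1/(1 − a) = 1/(1 − (-158)) = 1/159. Expand this rational in ℤ_2: compute digits iteratively via d_i = x_i mod 2, x_{i+1} = (x_i − d_i)/2. The first 3 digits are (1, 1, 1).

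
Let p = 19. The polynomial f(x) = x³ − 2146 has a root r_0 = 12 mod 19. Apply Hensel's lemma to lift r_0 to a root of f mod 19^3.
r_2 = 4477 (mod 6859)

Hensel: r_{i+1} = r_i − f(r_i)/f′(r_i) mod 19^{i+2}, where f′(x) = 3x². Iterate:
  r_0 = 12 (mod 19)
  r_1 = 145 (mod 361)
  r_2 = 4477 (mod 6859)
Final: r = 4477 with f(r) ≡ 0 mod 19^3.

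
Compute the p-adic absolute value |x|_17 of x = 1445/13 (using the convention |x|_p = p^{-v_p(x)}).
|1445/13|_17 = 1/289

Step 1 — compute v_17(x) by factoring powers of 17 out of the numerator and denominator: v_17(1445/13) = 2. Step 2 — apply |x|_p = p^{-v_p(x)} = 17^{-2} = 1/289.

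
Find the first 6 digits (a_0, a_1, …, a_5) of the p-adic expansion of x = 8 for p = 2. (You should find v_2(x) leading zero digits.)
(a_0, …, a_5) = (0, 0, 0, 1, 0, 0)

v_2(8) = 3, so a_0 = ... = a_2 = 0. Factor out: x = 2^3 · u with u = 1 a unit in ℤ_2. Expand u iteratively via a_{v+i} = u_i mod 2, u_{i+1} = (u_i − a_{v+i})/2:
  u_0 = 1;  a_3 = 1;  u_1 = (u_0 − 1)/2 = 0
  u_1 = 0;  a_4 = 0;  u_2 = (u_1 − 0)/2 = 0
  u_2 = 0;  a_5 = 0;  u_3 = (u_2 − 0)/2 = 0
Digits: (0, 0, 0, 1, 0, 0).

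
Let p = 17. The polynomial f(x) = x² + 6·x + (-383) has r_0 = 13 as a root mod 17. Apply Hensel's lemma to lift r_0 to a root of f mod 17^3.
r_2 = 1101 (mod 4913)

Hensel: r_{i+1} = r_i − f(r_i)·(f′(r_i))^{-1} mod 17^{i+2}, f′(x) = 2x + 6. Iterate:
  r_0 = 13 (mod 17)
  r_1 = 234 (mod 289)
  r_2 = 1101 (mod 4913)
Final: r = 1101 satisfies f(r) ≡ 0 mod 17^3.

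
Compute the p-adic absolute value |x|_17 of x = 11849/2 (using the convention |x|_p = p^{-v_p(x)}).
|11849/2|_17 = 1/289

Step 1 — compute v_17(x) by factoring powers of 17 out of the numerator and denominator: v_17(11849/2) = 2. Step 2 — apply |x|_p = p^{-v_p(x)} = 17^{-2} = 1/289.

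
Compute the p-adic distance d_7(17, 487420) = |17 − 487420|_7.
d_7(17, 487420) = 1/16807

Step 1 — x − y = 17 − 487420 = -487403. Step 2 — v_7(-487403) = 5 (factor: -487403 = −(7^5 · 29); the sign does not affect v_p). Step 3 — |x − y|_7 = 7^{-5} = 1/16807.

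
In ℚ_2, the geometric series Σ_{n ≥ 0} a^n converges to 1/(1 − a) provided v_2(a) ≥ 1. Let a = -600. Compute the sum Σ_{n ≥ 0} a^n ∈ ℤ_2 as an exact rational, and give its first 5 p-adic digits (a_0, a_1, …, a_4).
Σ a^n = 1/(1 − a) = 1/601;  first 5 digits = (1, 0, 0, 1, 0)

v_2(a) = 3 ≥ 1, so the series converges in ℤ_2 to 1/(1 − a) = 1/(1 − (-600)) = 1/601. Expand this rational in ℤ_2: compute digits iteratively via d_i = x_i mod 2, x_{i+1} = (x_i − d_i)/2. The first 5 digits are (1, 0, 0, 1, 0).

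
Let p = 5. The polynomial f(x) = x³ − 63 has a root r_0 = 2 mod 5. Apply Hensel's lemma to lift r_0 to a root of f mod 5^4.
r_3 = 467 (mod 625)

Hensel: r_{i+1} = r_i − f(r_i)/f′(r_i) mod 5^{i+2}, where f′(x) = 3x². Iterate:
  r_0 = 2 (mod 5)
  r_1 = 17 (mod 25)
  r_2 = 92 (mod 125)
  r_3 = 467 (mod 625)
Final: r = 467 with f(r) ≡ 0 mod 5^4.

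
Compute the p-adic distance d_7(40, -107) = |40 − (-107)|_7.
d_7(40, -107) = 1/49

Step 1 — x − y = 40 − (-107) = 147. Step 2 — v_7(147) = 2 (factor: 147 = (7^2 · 3); the sign does not affect v_p). Step 3 — |x − y|_7 = 7^{-2} = 1/49.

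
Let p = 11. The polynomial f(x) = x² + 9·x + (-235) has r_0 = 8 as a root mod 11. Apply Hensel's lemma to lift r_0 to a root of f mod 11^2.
r_1 = 41 (mod 121)

Hensel: r_{i+1} = r_i − f(r_i)·(f′(r_i))^{-1} mod 11^{i+2}, f′(x) = 2x + 9. Iterate:
  r_0 = 8 (mod 11)
  r_1 = 41 (mod 121)
Final: r = 41 satisfies f(r) ≡ 0 mod 11^2.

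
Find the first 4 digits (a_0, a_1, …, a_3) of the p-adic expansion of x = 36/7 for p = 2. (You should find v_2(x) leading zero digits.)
(a_0, …, a_3) = (0, 0, 1, 1)

v_2(36/7) = 2, so a_0 = ... = a_1 = 0. Factor out: x = 2^2 · u with u = 9/7 a unit in ℤ_2. Expand u iteratively via a_{v+i} = u_i mod 2, u_{i+1} = (u_i − a_{v+i})/2:
  u_0 = 9/7;  a_2 = 1;  u_1 = (u_0 − 1)/2 = 1/7
  u_1 = 1/7;  a_3 = 1;  u_2 = (u_1 − 1)/2 = -3/7
Digits: (0, 0, 1, 1).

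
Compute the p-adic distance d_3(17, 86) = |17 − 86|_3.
d_3(17, 86) = 1/3

Step 1 — x − y = 17 − 86 = -69. Step 2 — v_3(-69) = 1 (factor: -69 = −(3^1 · 23); the sign does not affect v_p). Step 3 — |x − y|_3 = 3^{-1} = 1/3.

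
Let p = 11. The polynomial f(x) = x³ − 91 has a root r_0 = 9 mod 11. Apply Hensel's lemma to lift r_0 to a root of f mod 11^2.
r_1 = 97 (mod 121)

Hensel: r_{i+1} = r_i − f(r_i)/f′(r_i) mod 11^{i+2}, where f′(x) = 3x². Iterate:
  r_0 = 9 (mod 11)
  r_1 = 97 (mod 121)
Final: r = 97 with f(r) ≡ 0 mod 11^2.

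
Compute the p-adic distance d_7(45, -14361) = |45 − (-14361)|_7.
d_7(45, -14361) = 1/2401

Step 1 — x − y = 45 − (-14361) = 14406. Step 2 — v_7(14406) = 4 (factor: 14406 = (7^4 · 6); the sign does not affect v_p). Step 3 — |x − y|_7 = 7^{-4} = 1/2401.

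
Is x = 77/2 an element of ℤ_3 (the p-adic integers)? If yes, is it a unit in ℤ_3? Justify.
x ∈ ℤ_3^× (unit); v_3(x) = 0

ℤ_3 = {x ∈ ℚ_3 : v_3(x) ≥ 0} and ℤ_3^× = {x ∈ ℤ_3 : v_3(x) = 0}. Here v_3(77/2) = v_3(num) − v_3(den) = 0; compare against these criteria.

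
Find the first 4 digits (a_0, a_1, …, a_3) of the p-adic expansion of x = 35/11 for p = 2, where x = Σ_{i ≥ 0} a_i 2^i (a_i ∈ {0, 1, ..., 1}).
(a_0, …, a_3) = (1, 0, 0, 1)

v_2(35/11) = 0 (numerator and denominator both coprime to 2), so x ∈ ℤ_2^×. Compute digits iteratively via a_i = x_i mod 2, x_{i+1} = (x_i − a_i)/2, with x_0 = x:
  x_0 = 35/11;  a_0 = 1;  x_1 = (x_0 − 1)/2 = 12/11
  x_1 = 12/11;  a_1 = 0;  x_2 = (x_1 − 0)/2 = 6/11
  x_2 = 6/11;  a_2 = 0;  x_3 = (x_2 − 0)/2 = 3/11
  x_3 = 3/11;  a_3 = 1;  x_4 = (x_3 − 1)/2 = -4/11
Digits: (1, 0, 0, 1).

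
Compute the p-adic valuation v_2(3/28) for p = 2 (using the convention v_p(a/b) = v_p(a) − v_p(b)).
v_2(3/28) = -2

Factor powers of 2 from the numerator and denominator of the reduced fraction: 3 = 2^0 · 3 and 28 = 2^2 · 7. Apply v_p(a/b) = v_p(a) − v_p(b): v_2(3/28) = 0 − 2 = -2.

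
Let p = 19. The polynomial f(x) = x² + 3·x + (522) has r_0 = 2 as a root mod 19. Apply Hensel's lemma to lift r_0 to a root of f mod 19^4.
r_3 = 52993 (mod 130321)

Hensel: r_{i+1} = r_i − f(r_i)·(f′(r_i))^{-1} mod 19^{i+2}, f′(x) = 2x + 3. Iterate:
  r_0 = 2 (mod 19)
  r_1 = 287 (mod 361)
  r_2 = 4980 (mod 6859)
  r_3 = 52993 (mod 130321)
Final: r = 52993 satisfies f(r) ≡ 0 mod 19^4.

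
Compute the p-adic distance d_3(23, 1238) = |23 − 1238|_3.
d_3(23, 1238) = 1/243

Step 1 — x − y = 23 − 1238 = -1215. Step 2 — v_3(-1215) = 5 (factor: -1215 = −(3^5 · 5); the sign does not affect v_p). Step 3 — |x − y|_3 = 3^{-5} = 1/243.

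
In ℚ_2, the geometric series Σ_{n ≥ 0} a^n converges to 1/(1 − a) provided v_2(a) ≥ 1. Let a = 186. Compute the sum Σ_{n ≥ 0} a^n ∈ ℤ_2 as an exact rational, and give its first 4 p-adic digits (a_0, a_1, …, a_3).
Σ a^n = 1/(1 − a) = -1/185;  first 4 digits = (1, 1, 1, 0)

v_2(a) = 1 ≥ 1, so the series converges in ℤ_2 to 1/(1 − a) = 1/(1 − 186) = -1/185. Expand this rational in ℤ_2: compute digits iteratively via d_i = x_i mod 2, x_{i+1} = (x_i − d_i)/2. The first 4 digits are (1, 1, 1, 0).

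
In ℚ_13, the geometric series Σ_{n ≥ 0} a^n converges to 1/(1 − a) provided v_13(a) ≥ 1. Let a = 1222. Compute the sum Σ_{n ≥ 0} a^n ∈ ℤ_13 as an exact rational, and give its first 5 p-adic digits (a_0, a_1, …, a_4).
Σ a^n = 1/(1 − a) = -1/1221;  first 5 digits = (1, 3, 3, 5, 12)

v_13(a) = 1 ≥ 1, so the series converges in ℤ_13 to 1/(1 − a) = 1/(1 − 1222) = -1/1221. Expand this rational in ℤ_13: compute digits iteratively via d_i = x_i mod 13, x_{i+1} = (x_i − d_i)/13. The first 5 digits are (1, 3, 3, 5, 12).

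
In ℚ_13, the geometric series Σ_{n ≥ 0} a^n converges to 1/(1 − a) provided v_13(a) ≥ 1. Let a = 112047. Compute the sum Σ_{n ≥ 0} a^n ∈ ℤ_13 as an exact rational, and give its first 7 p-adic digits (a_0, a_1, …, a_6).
Σ a^n = 1/(1 − a) = -1/112046;  first 7 digits = (1, 0, 0, 12, 3, 0, 1)

v_13(a) = 3 ≥ 1, so the series converges in ℤ_13 to 1/(1 − a) = 1/(1 − 112047) = -1/112046. Expand this rational in ℤ_13: compute digits iteratively via d_i = x_i mod 13, x_{i+1} = (x_i − d_i)/13. The first 7 digits are (1, 0, 0, 12, 3, 0, 1).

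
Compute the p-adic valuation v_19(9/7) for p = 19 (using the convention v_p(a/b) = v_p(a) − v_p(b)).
v_19(9/7) = 0

Factor powers of 19 from the numerator and denominator of the reduced fraction: 9 = 19^0 · 9 and 7 = 19^0 · 7. Apply v_p(a/b) = v_p(a) − v_p(b): v_19(9/7) = 0 − 0 = 0.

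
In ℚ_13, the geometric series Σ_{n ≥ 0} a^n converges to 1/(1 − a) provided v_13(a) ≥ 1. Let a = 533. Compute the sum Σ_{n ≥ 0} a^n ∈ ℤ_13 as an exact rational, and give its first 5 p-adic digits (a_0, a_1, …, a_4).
Σ a^n = 1/(1 − a) = -1/532;  first 5 digits = (1, 2, 7, 7, 10)

v_13(a) = 1 ≥ 1, so the series converges in ℤ_13 to 1/(1 − a) = 1/(1 − 533) = -1/532. Expand this rational in ℤ_13: compute digits iteratively via d_i = x_i mod 13, x_{i+1} = (x_i − d_i)/13. The first 5 digits are (1, 2, 7, 7, 10).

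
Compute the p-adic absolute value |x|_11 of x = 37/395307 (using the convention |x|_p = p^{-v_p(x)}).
|37/395307|_11 = 14641

Step 1 — compute v_11(x) by factoring powers of 11 out of the numerator and denominator: v_11(37/395307) = -4. Step 2 — apply |x|_p = p^{-v_p(x)} = 11^{4} = 14641.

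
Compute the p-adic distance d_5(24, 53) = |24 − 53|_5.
d_5(24, 53) = 1

Step 1 — x − y = 24 − 53 = -29. Step 2 — v_5(-29) = 0 (factor: -29 = −(5^0 · 29); the sign does not affect v_p). Step 3 — |x − y|_5 = 5^{0} = 1.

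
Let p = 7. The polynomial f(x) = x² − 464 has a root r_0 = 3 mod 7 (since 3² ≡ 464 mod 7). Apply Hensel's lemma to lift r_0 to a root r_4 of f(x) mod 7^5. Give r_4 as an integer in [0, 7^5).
r_4 = 6849 (mod 16807)

Hensel's recurrence: r_{i+1} = r_i − f(r_i)·(f′(r_i))^{-1} mod 7^{i+2}, with f′(x) = 2x. Iterate:
  r_0 = 3 (mod 7)
  r_1 = 38 (mod 49)
  r_2 = 332 (mod 343)
  r_3 = 2047 (mod 2401)
  r_4 = 6849 (mod 16807)
Final: r_4 = 6849, and one checks f(r_4) ≡ 0 mod 7^5.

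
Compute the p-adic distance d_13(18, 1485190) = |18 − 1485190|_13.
d_13(18, 1485190) = 1/371293

Step 1 — x − y = 18 − 1485190 = -1485172. Step 2 — v_13(-1485172) = 5 (factor: -1485172 = −(13^5 · 4); the sign does not affect v_p). Step 3 — |x − y|_13 = 13^{-5} = 1/371293.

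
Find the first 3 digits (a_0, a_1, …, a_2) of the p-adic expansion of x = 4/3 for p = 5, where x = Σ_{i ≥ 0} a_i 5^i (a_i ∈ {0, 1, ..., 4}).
(a_0, …, a_2) = (3, 3, 1)

v_5(4/3) = 0 (numerator and denominator both coprime to 5), so x ∈ ℤ_5^×. Compute digits iteratively via a_i = x_i mod 5, x_{i+1} = (x_i − a_i)/5, with x_0 = x:
  x_0 = 4/3;  a_0 = 3;  x_1 = (x_0 − 3)/5 = -1/3
  x_1 = -1/3;  a_1 = 3;  x_2 = (x_1 − 3)/5 = -2/3
  x_2 = -2/3;  a_2 = 1;  x_3 = (x_2 − 1)/5 = -1/3
Digits: (3, 3, 1).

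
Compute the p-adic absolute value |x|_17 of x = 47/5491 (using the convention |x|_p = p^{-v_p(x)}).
|47/5491|_17 = 289

Step 1 — compute v_17(x) by factoring powers of 17 out of the numerator and denominator: v_17(47/5491) = -2. Step 2 — apply |x|_p = p^{-v_p(x)} = 17^{2} = 289.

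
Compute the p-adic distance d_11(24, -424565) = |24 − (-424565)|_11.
d_11(24, -424565) = 1/14641

Step 1 — x − y = 24 − (-424565) = 424589. Step 2 — v_11(424589) = 4 (factor: 424589 = (11^4 · 29); the sign does not affect v_p). Step 3 — |x − y|_11 = 11^{-4} = 1/14641.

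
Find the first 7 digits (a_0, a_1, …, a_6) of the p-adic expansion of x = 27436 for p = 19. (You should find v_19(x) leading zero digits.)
(a_0, …, a_6) = (0, 0, 0, 4, 0, 0, 0)

v_19(27436) = 3, so a_0 = ... = a_2 = 0. Factor out: x = 19^3 · u with u = 4 a unit in ℤ_19. Expand u iteratively via a_{v+i} = u_i mod 19, u_{i+1} = (u_i − a_{v+i})/19:
  u_0 = 4;  a_3 = 4;  u_1 = (u_0 − 4)/19 = 0
  u_1 = 0;  a_4 = 0;  u_2 = (u_1 − 0)/19 = 0
  u_2 = 0;  a_5 = 0;  u_3 = (u_2 − 0)/19 = 0
  u_3 = 0;  a_6 = 0;  u_4 = (u_3 − 0)/19 = 0
Digits: (0, 0, 0, 4, 0, 0, 0).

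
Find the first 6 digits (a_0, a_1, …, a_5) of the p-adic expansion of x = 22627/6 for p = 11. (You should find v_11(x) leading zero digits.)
(a_0, …, a_5) = (0, 0, 0, 1, 2, 9)

v_11(22627/6) = 3, so a_0 = ... = a_2 = 0. Factor out: x = 11^3 · u with u = 17/6 a unit in ℤ_11. Expand u iteratively via a_{v+i} = u_i mod 11, u_{i+1} = (u_i − a_{v+i})/11:
  u_0 = 17/6;  a_3 = 1;  u_1 = (u_0 − 1)/11 = 1/6
  u_1 = 1/6;  a_4 = 2;  u_2 = (u_1 − 2)/11 = -1/6
  u_2 = -1/6;  a_5 = 9;  u_3 = (u_2 − 9)/11 = -5/6
Digits: (0, 0, 0, 1, 2, 9).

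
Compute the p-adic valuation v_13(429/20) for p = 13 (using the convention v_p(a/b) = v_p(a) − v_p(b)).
v_13(429/20) = 1

Factor powers of 13 from the numerator and denominator of the reduced fraction: 429 = 13^1 · 33 and 20 = 13^0 · 20. Apply v_p(a/b) = v_p(a) − v_p(b): v_13(429/20) = 1 − 0 = 1.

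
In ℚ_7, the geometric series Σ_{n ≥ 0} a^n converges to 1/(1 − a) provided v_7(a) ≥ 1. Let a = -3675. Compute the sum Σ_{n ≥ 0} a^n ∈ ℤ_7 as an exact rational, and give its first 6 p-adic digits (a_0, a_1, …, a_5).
Σ a^n = 1/(1 − a) = 1/3676;  first 6 digits = (1, 0, 2, 3, 2, 5)

v_7(a) = 2 ≥ 1, so the series converges in ℤ_7 to 1/(1 − a) = 1/(1 − (-3675)) = 1/3676. Expand this rational in ℤ_7: compute digits iteratively via d_i = x_i mod 7, x_{i+1} = (x_i − d_i)/7. The first 6 digits are (1, 0, 2, 3, 2, 5).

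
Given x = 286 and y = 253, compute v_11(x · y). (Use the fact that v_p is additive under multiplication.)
v_11(72358) = 2

v_p(x) = 1 (factor: 286 = 11^1 · 26); v_p(y) = 1 (factor: 253 = 11^1 · 23). Additivity: v_p(xy) = v_p(x) + v_p(y) = 1 + 1 = 2. (Direct check: xy = 72358 = 11^2 · (598).)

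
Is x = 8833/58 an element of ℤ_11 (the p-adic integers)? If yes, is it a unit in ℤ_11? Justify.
x ∈ ℤ_11 but not a unit; v_11(x) = 2 > 0

ℤ_11 = {x ∈ ℚ_11 : v_11(x) ≥ 0} and ℤ_11^× = {x ∈ ℤ_11 : v_11(x) = 0}. Here v_11(8833/58) = v_11(num) − v_11(den) = 2; compare against these criteria.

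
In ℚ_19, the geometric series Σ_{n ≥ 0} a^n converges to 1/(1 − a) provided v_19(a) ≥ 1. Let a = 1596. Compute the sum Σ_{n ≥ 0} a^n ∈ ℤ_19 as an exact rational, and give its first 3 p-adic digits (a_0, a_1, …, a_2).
Σ a^n = 1/(1 − a) = -1/1595;  first 3 digits = (1, 8, 11)

v_19(a) = 1 ≥ 1, so the series converges in ℤ_19 to 1/(1 − a) = 1/(1 − 1596) = -1/1595. Expand this rational in ℤ_19: compute digits iteratively via d_i = x_i mod 19, x_{i+1} = (x_i − d_i)/19. The first 3 digits are (1, 8, 11).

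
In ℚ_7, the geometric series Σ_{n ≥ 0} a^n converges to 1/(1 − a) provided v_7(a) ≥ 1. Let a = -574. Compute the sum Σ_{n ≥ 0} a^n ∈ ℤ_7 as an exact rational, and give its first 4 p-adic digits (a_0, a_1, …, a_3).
Σ a^n = 1/(1 − a) = 1/575;  first 4 digits = (1, 2, 6, 0)

v_7(a) = 1 ≥ 1, so the series converges in ℤ_7 to 1/(1 − a) = 1/(1 − (-574)) = 1/575. Expand this rational in ℤ_7: compute digits iteratively via d_i = x_i mod 7, x_{i+1} = (x_i − d_i)/7. The first 4 digits are (1, 2, 6, 0).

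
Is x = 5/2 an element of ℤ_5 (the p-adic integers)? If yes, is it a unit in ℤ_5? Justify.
x ∈ ℤ_5 but not a unit; v_5(x) = 1 > 0

ℤ_5 = {x ∈ ℚ_5 : v_5(x) ≥ 0} and ℤ_5^× = {x ∈ ℤ_5 : v_5(x) = 0}. Here v_5(5/2) = v_5(num) − v_5(den) = 1; compare against these criteria.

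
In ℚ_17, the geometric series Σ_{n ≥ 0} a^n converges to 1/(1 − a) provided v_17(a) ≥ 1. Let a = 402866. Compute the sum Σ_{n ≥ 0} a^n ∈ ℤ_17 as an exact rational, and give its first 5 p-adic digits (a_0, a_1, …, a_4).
Σ a^n = 1/(1 − a) = -1/402865;  first 5 digits = (1, 0, 0, 14, 4)

v_17(a) = 3 ≥ 1, so the series converges in ℤ_17 to 1/(1 − a) = 1/(1 − 402866) = -1/402865. Expand this rational in ℤ_17: compute digits iteratively via d_i = x_i mod 17, x_{i+1} = (x_i − d_i)/17. The first 5 digits are (1, 0, 0, 14, 4).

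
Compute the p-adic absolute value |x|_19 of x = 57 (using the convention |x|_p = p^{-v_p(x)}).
|57|_19 = 1/19

Step 1 — compute v_19(x) by factoring powers of 19 out of the numerator and denominator: v_19(57) = 1. Step 2 — apply |x|_p = p^{-v_p(x)} = 19^{-1} = 1/19.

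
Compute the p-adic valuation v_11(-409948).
v_11(-409948) = 4

v_11(n) is the largest exponent k such that 11^k divides n. Factor out: -409948 = -11^4 · 28. (Sign doesn't affect v_p.) So v_11(-409948) = 4.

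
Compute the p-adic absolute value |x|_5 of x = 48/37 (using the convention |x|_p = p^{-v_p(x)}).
|48/37|_5 = 1

Step 1 — compute v_5(x) by factoring powers of 5 out of the numerator and denominator: v_5(48/37) = 0. Step 2 — apply |x|_p = p^{-v_p(x)} = 5^{0} = 1.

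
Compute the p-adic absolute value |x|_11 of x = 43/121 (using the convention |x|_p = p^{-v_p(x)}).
|43/121|_11 = 121

Step 1 — compute v_11(x) by factoring powers of 11 out of the numerator and denominator: v_11(43/121) = -2. Step 2 — apply |x|_p = p^{-v_p(x)} = 11^{2} = 121.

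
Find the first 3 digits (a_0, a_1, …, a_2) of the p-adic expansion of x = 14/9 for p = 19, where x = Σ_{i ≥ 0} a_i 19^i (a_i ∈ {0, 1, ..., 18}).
(a_0, …, a_2) = (10, 8, 8)

v_19(14/9) = 0 (numerator and denominator both coprime to 19), so x ∈ ℤ_19^×. Compute digits iteratively via a_i = x_i mod 19, x_{i+1} = (x_i − a_i)/19, with x_0 = x:
  x_0 = 14/9;  a_0 = 10;  x_1 = (x_0 − 10)/19 = -4/9
  x_1 = -4/9;  a_1 = 8;  x_2 = (x_1 − 8)/19 = -4/9
  x_2 = -4/9;  a_2 = 8;  x_3 = (x_2 − 8)/19 = -4/9
Digits: (10, 8, 8).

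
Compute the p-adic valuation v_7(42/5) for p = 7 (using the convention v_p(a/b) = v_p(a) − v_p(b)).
v_7(42/5) = 1

Factor powers of 7 from the numerator and denominator of the reduced fraction: 42 = 7^1 · 6 and 5 = 7^0 · 5. Apply v_p(a/b) = v_p(a) − v_p(b): v_7(42/5) = 1 − 0 = 1.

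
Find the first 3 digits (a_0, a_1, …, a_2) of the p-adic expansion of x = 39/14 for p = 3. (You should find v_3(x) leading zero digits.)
(a_0, …, a_2) = (0, 2, 2)

v_3(39/14) = 1, so a_0 = ... = a_0 = 0. Factor out: x = 3^1 · u with u = 13/14 a unit in ℤ_3. Expand u iteratively via a_{v+i} = u_i mod 3, u_{i+1} = (u_i − a_{v+i})/3:
  u_0 = 13/14;  a_1 = 2;  u_1 = (u_0 − 2)/3 = -5/14
  u_1 = -5/14;  a_2 = 2;  u_2 = (u_1 − 2)/3 = -11/14
Digits: (0, 2, 2).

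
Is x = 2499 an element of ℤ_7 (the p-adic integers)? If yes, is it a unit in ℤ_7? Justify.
x ∈ ℤ_7 but not a unit; v_7(x) = 2 > 0

ℤ_7 = {x ∈ ℚ_7 : v_7(x) ≥ 0} and ℤ_7^× = {x ∈ ℤ_7 : v_7(x) = 0}. Here v_7(2499) = v_7(num) − v_7(den) = 2; compare against these criteria.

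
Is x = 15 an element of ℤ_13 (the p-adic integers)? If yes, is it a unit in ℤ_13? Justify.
x ∈ ℤ_13^× (unit); v_13(x) = 0

ℤ_13 = {x ∈ ℚ_13 : v_13(x) ≥ 0} and ℤ_13^× = {x ∈ ℤ_13 : v_13(x) = 0}. Here v_13(15) = v_13(num) − v_13(den) = 0; compare against these criteria.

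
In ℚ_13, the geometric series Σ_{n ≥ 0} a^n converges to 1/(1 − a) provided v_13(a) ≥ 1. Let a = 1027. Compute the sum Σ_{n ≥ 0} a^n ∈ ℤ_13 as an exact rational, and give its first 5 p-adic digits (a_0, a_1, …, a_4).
Σ a^n = 1/(1 − a) = -1/1026;  first 5 digits = (1, 1, 7, 0, 4)

v_13(a) = 1 ≥ 1, so the series converges in ℤ_13 to 1/(1 − a) = 1/(1 − 1027) = -1/1026. Expand this rational in ℤ_13: compute digits iteratively via d_i = x_i mod 13, x_{i+1} = (x_i − d_i)/13. The first 5 digits are (1, 1, 7, 0, 4).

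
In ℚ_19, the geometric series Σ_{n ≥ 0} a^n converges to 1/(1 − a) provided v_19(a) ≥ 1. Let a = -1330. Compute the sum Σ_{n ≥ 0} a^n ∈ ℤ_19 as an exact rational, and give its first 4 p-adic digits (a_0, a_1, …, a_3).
Σ a^n = 1/(1 − a) = 1/1331;  first 4 digits = (1, 6, 13, 17)

v_19(a) = 1 ≥ 1, so the series converges in ℤ_19 to 1/(1 − a) = 1/(1 − (-1330)) = 1/1331. Expand this rational in ℤ_19: compute digits iteratively via d_i = x_i mod 19, x_{i+1} = (x_i − d_i)/19. The first 4 digits are (1, 6, 13, 17).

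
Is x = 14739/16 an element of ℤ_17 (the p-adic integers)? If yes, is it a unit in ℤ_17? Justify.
x ∈ ℤ_17 but not a unit; v_17(x) = 3 > 0

ℤ_17 = {x ∈ ℚ_17 : v_17(x) ≥ 0} and ℤ_17^× = {x ∈ ℤ_17 : v_17(x) = 0}. Here v_17(14739/16) = v_17(num) − v_17(den) = 3; compare against these criteria.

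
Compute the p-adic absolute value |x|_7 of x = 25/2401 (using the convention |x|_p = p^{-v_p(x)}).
|25/2401|_7 = 2401

Step 1 — compute v_7(x) by factoring powers of 7 out of the numerator and denominator: v_7(25/2401) = -4. Step 2 — apply |x|_p = p^{-v_p(x)} = 7^{4} = 2401.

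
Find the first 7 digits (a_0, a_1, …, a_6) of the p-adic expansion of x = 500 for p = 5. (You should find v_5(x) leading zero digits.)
(a_0, …, a_6) = (0, 0, 0, 4, 0, 0, 0)

v_5(500) = 3, so a_0 = ... = a_2 = 0. Factor out: x = 5^3 · u with u = 4 a unit in ℤ_5. Expand u iteratively via a_{v+i} = u_i mod 5, u_{i+1} = (u_i − a_{v+i})/5:
  u_0 = 4;  a_3 = 4;  u_1 = (u_0 − 4)/5 = 0
  u_1 = 0;  a_4 = 0;  u_2 = (u_1 − 0)/5 = 0
  u_2 = 0;  a_5 = 0;  u_3 = (u_2 − 0)/5 = 0
  u_3 = 0;  a_6 = 0;  u_4 = (u_3 − 0)/5 = 0
Digits: (0, 0, 0, 4, 0, 0, 0).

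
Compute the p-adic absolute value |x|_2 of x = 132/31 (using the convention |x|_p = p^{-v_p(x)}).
|132/31|_2 = 1/4

Step 1 — compute v_2(x) by factoring powers of 2 out of the numerator and denominator: v_2(132/31) = 2. Step 2 — apply |x|_p = p^{-v_p(x)} = 2^{-2} = 1/4.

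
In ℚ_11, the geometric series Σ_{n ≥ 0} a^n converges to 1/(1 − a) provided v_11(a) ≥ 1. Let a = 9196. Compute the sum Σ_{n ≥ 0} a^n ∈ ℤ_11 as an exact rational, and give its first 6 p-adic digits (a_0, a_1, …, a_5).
Σ a^n = 1/(1 − a) = -1/9195;  first 6 digits = (1, 0, 10, 6, 1, 8)

v_11(a) = 2 ≥ 1, so the series converges in ℤ_11 to 1/(1 − a) = 1/(1 − 9196) = -1/9195. Expand this rational in ℤ_11: compute digits iteratively via d_i = x_i mod 11, x_{i+1} = (x_i − d_i)/11. The first 6 digits are (1, 0, 10, 6, 1, 8).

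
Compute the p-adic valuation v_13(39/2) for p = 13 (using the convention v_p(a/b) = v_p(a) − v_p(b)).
v_13(39/2) = 1

Factor powers of 13 from the numerator and denominator of the reduced fraction: 39 = 13^1 · 3 and 2 = 13^0 · 2. Apply v_p(a/b) = v_p(a) − v_p(b): v_13(39/2) = 1 − 0 = 1.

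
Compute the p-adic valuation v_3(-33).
v_3(-33) = 1

v_3(n) is the largest exponent k such that 3^k divides n. Factor out: -33 = -3^1 · 11. (Sign doesn't affect v_p.) So v_3(-33) = 1.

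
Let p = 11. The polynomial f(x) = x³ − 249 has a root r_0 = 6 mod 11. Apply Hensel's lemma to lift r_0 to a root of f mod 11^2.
r_1 = 50 (mod 121)

Hensel: r_{i+1} = r_i − f(r_i)/f′(r_i) mod 11^{i+2}, where f′(x) = 3x². Iterate:
  r_0 = 6 (mod 11)
  r_1 = 50 (mod 121)
Final: r = 50 with f(r) ≡ 0 mod 11^2.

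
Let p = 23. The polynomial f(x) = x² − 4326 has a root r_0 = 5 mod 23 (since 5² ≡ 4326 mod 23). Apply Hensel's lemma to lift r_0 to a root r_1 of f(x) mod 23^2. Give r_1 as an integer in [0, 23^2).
r_1 = 488 (mod 529)

Hensel's recurrence: r_{i+1} = r_i − f(r_i)·(f′(r_i))^{-1} mod 23^{i+2}, with f′(x) = 2x. Iterate:
  r_0 = 5 (mod 23)
  r_1 = 488 (mod 529)
Final: r_1 = 488, and one checks f(r_1) ≡ 0 mod 23^2.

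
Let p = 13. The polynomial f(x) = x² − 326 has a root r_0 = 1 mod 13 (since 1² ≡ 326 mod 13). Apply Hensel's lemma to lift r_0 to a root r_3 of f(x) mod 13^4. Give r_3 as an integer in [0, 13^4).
r_3 = 13599 (mod 28561)

Hensel's recurrence: r_{i+1} = r_i − f(r_i)·(f′(r_i))^{-1} mod 13^{i+2}, with f′(x) = 2x. Iterate:
  r_0 = 1 (mod 13)
  r_1 = 79 (mod 169)
  r_2 = 417 (mod 2197)
  r_3 = 13599 (mod 28561)
Final: r_3 = 13599, and one checks f(r_3) ≡ 0 mod 13^4.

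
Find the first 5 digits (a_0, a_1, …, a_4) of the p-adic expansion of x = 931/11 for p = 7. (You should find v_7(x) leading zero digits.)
(a_0, …, a_4) = (0, 0, 3, 3, 4)

v_7(931/11) = 2, so a_0 = ... = a_1 = 0. Factor out: x = 7^2 · u with u = 19/11 a unit in ℤ_7. Expand u iteratively via a_{v+i} = u_i mod 7, u_{i+1} = (u_i − a_{v+i})/7:
  u_0 = 19/11;  a_2 = 3;  u_1 = (u_0 − 3)/7 = -2/11
  u_1 = -2/11;  a_3 = 3;  u_2 = (u_1 − 3)/7 = -5/11
  u_2 = -5/11;  a_4 = 4;  u_3 = (u_2 − 4)/7 = -7/11
Digits: (0, 0, 3, 3, 4).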